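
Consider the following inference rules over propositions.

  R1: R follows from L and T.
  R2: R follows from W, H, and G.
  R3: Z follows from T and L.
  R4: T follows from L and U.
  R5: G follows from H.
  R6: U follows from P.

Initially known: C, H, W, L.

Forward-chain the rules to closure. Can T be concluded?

No

T would need L and U (R4), but U is never established.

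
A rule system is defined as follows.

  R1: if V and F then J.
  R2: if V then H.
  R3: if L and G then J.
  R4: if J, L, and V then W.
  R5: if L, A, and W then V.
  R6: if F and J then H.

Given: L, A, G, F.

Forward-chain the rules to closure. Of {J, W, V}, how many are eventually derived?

From L and G, R3 gives J.
J: reached.
W would need J, L, and V (R4), but V is never established.
V would need L, A, and W (R5), but W is never established.
Reached: J — 1 of the 3.

1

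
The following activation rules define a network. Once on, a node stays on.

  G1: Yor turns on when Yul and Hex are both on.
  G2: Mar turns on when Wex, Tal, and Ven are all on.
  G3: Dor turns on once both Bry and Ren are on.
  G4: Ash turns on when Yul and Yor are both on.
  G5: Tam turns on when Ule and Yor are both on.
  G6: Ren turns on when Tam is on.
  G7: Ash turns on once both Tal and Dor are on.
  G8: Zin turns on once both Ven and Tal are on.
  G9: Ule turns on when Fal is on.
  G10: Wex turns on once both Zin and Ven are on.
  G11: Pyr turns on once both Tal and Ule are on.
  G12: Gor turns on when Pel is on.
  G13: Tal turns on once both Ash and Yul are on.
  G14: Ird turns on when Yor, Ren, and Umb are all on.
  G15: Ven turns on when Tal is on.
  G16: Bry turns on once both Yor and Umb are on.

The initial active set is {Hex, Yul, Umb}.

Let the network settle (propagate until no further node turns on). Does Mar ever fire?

Yes

G1: Yul and Hex on → Yor on.
G4: Yul and Yor on → Ash on.
G13: Ash and Yul on → Tal on.
Tal is on, so Ven turns on (G15).
G8: Ven and Tal on → Zin on.
G10: Zin and Ven on → Wex on.
Wex, Tal, and Ven are on, so Mar turns on (G2).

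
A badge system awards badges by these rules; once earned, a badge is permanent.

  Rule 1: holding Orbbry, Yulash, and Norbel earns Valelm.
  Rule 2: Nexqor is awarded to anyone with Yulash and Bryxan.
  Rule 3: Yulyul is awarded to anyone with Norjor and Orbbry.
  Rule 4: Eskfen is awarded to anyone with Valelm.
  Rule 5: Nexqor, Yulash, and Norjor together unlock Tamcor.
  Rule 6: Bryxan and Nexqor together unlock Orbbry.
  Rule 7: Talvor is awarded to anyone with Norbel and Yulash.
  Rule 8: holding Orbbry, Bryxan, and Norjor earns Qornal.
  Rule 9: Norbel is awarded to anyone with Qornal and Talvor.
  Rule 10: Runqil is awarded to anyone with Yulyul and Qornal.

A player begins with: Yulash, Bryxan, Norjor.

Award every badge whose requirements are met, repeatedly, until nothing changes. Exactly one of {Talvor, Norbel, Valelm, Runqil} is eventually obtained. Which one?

Runqil

With Yulash and Bryxan, Nexqor is earned (Rule 2).
With Bryxan and Nexqor, Orbbry is earned (Rule 6).
With Orbbry, Bryxan, and Norjor, Qornal is earned (Rule 8).
With Norjor and Orbbry, Yulyul is earned (Rule 3).
With Yulyul and Qornal, Runqil is earned (Rule 10).
Talvor would need Norbel and Yulash (Rule 7), but Norbel is never earned. Norbel would need Qornal and Talvor (Rule 9), but Talvor is never earned. Valelm would need Orbbry, Yulash, and Norbel (Rule 1), but Norbel is never earned.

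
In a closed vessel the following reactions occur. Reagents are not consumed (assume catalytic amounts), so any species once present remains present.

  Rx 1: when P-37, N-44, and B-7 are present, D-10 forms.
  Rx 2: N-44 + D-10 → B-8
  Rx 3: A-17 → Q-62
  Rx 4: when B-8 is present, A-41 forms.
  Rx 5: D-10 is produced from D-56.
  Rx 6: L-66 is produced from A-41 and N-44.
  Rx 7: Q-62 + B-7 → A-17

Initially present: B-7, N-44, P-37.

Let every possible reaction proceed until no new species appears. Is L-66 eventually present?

P-37, N-44, and B-7 present → D-10 forms (Rx 1).
N-44 and D-10 present → B-8 forms (Rx 2).
B-8 present → A-41 forms (Rx 4).
A-41 and N-44 present → L-66 forms (Rx 6).

Yes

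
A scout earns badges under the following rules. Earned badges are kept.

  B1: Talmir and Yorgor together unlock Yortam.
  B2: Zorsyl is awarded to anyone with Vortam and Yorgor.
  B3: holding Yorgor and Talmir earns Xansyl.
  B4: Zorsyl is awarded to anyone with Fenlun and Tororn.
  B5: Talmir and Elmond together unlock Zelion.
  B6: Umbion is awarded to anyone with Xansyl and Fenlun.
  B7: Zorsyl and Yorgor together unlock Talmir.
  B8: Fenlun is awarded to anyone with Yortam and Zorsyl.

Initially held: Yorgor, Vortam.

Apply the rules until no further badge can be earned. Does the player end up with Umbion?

With Vortam and Yorgor, Zorsyl is earned (B2).
With Zorsyl and Yorgor, Talmir is earned (B7).
With Yorgor and Talmir, Xansyl is earned (B3).
With Talmir and Yorgor, Yortam is earned (B1).
With Yortam and Zorsyl, Fenlun is earned (B8).
With Xansyl and Fenlun, Umbion is earned (B6).

Yes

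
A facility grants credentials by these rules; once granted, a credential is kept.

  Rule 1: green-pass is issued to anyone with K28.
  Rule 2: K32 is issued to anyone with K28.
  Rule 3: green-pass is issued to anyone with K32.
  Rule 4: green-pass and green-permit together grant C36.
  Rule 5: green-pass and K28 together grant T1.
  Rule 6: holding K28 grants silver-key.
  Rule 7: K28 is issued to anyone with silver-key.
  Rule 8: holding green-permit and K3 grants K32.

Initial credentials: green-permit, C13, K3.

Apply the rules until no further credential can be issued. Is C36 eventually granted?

Holding green-permit and K3 grants K32 (Rule 8).
Holding K32 grants green-pass (Rule 3).
Holding green-pass and green-permit grants C36 (Rule 4).

Yes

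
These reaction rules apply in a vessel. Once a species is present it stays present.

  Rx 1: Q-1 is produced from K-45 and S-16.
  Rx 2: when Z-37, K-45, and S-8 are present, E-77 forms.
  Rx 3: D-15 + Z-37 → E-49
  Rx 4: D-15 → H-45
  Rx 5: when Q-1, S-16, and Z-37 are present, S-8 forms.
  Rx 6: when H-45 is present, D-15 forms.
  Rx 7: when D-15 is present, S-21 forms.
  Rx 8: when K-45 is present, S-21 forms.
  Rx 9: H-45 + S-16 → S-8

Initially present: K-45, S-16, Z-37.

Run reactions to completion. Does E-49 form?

No

E-49 would need D-15 and Z-37 (Rx 3), but D-15 never forms.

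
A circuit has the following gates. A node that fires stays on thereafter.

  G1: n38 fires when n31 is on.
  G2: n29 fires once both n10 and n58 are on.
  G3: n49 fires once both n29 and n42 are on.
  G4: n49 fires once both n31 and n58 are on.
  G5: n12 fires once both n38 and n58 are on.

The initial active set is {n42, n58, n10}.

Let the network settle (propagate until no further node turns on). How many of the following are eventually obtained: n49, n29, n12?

n10 and n58 are on, so n29 fires (G2).
n29 and n42 are on, so n49 fires (G3).
n49: reached.
n29: reached.
n12 would need n38 and n58 (G5), but n38 never turns on.
Reached: n49 and n29 — 2 of the 3.

2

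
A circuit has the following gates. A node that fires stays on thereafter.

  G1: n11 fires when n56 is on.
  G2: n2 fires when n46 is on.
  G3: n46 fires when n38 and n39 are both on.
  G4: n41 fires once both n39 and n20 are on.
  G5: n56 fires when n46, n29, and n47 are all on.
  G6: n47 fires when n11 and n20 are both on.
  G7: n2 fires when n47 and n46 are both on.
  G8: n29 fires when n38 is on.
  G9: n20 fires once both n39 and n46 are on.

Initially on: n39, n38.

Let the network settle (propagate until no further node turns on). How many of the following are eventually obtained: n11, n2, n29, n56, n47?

n38 is on, so n29 fires (G8).
n38 and n39 are on, so n46 fires (G3).
G2: n46 on → n2 on.
n11 would need n56 (G1), but n56 never turns on.
n2: reached.
n29: reached.
n56 would need n46, n29, and n47 (G5), but n47 never turns on.
n47 would need n11 and n20 (G6), but n11 never turns on.
Reached: n2 and n29 — 2 of the 5.

2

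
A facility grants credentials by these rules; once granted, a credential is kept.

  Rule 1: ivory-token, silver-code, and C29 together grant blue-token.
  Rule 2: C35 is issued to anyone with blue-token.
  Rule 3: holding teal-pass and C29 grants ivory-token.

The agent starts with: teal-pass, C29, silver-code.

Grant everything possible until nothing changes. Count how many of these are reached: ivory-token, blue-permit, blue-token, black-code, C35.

Holding teal-pass and C29 grants ivory-token (Rule 3).
Holding ivory-token, silver-code, and C29 grants blue-token (Rule 1).
Holding blue-token grants C35 (Rule 2).
ivory-token: reached.
No rule produces blue-permit, and it is not given.
blue-token: reached.
No rule produces black-code, and it is not given.
C35: reached.
Reached: ivory-token, blue-token, and C35 — 3 of the 5.

3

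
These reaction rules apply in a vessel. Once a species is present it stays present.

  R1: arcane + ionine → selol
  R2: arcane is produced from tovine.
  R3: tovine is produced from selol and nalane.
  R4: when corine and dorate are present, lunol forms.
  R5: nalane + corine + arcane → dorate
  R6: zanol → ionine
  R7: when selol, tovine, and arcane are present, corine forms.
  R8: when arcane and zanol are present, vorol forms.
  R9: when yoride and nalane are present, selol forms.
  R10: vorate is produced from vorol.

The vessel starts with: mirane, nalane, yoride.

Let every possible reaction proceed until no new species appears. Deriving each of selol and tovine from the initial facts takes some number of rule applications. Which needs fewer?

selol: yoride and nalane present → selol forms (R9). [1 rule application]
tovine: yoride and nalane present → selol forms (R9). selol and nalane present → tovine forms (R3). [2 rule applications]
selol needs fewer.

selol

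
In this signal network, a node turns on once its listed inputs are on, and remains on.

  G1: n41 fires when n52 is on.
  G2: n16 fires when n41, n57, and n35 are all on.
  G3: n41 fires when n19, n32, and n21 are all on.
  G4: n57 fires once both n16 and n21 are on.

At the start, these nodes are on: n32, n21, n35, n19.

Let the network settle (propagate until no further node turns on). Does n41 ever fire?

n19, n32, and n21 are on, so n41 fires (G3).

Yes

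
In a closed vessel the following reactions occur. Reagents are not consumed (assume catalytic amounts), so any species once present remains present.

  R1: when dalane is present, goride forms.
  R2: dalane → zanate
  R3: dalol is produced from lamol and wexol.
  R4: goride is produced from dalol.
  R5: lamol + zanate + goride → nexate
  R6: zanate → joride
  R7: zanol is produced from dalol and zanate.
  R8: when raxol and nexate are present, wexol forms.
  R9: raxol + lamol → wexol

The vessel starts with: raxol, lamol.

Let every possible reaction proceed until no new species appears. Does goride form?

Yes

raxol and lamol present → wexol forms (R9).
lamol and wexol present → dalol forms (R3).
dalol present → goride forms (R4).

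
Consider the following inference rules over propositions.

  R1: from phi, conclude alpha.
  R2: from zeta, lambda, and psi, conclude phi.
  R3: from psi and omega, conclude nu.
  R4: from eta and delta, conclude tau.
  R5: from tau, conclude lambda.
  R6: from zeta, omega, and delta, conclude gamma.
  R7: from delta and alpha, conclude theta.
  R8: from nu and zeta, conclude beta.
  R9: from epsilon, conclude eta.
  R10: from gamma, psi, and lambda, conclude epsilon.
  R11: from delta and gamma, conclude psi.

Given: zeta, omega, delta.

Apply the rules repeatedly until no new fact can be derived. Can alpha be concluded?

No

alpha would need phi (R1), but phi is never established.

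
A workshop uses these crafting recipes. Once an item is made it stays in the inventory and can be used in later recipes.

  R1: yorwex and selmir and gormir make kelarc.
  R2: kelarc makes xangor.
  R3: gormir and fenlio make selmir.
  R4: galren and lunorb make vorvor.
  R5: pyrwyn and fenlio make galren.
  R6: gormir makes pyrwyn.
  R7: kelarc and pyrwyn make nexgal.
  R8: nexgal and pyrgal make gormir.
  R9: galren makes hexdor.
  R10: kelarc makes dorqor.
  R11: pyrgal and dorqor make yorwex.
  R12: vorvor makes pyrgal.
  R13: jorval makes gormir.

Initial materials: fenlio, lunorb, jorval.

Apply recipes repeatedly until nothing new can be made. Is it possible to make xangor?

xangor would need kelarc (R2), but kelarc is never obtained.

No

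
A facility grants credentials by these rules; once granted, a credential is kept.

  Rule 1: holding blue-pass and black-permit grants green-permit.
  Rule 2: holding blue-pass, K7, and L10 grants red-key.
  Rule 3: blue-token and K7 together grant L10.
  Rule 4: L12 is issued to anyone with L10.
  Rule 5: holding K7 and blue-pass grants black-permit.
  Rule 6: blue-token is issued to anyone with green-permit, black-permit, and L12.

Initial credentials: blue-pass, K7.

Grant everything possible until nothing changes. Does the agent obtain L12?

No

L12 would need L10 (Rule 4), but L10 is never granted.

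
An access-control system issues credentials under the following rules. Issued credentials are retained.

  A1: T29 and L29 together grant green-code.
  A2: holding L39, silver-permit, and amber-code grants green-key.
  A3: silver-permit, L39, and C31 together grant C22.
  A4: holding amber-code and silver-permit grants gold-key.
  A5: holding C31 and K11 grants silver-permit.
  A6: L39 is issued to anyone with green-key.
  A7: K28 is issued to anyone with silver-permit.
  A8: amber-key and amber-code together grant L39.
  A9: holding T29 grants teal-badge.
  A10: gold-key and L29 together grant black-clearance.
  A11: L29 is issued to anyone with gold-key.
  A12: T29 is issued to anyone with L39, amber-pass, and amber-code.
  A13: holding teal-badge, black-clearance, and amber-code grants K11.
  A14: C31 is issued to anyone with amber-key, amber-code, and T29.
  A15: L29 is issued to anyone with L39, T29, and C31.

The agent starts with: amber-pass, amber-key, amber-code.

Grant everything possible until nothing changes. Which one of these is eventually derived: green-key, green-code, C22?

green-code

Holding amber-key and amber-code grants L39 (A8).
Holding L39, amber-pass, and amber-code grants T29 (A12).
Holding amber-key, amber-code, and T29 grants C31 (A14).
Holding L39, T29, and C31 grants L29 (A15).
Holding T29 and L29 grants green-code (A1).
green-key would need L39, silver-permit, and amber-code (A2), but silver-permit is never granted. C22 would need silver-permit, L39, and C31 (A3), but silver-permit is never granted.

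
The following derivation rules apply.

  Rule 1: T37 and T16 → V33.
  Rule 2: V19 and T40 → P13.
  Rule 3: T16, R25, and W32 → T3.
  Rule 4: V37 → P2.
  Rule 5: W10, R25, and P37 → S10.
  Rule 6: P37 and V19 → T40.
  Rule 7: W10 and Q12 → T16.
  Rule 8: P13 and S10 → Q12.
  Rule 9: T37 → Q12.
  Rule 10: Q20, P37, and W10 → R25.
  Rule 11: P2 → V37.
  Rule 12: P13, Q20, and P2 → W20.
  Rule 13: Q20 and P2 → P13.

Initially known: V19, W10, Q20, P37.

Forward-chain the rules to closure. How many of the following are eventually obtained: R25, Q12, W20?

P37 and V19 hold, so T40 follows (Rule 6).
Q20, P37, and W10 hold, so R25 follows (Rule 10).
From V19 and T40, Rule 2 gives P13.
W10, R25, and P37 hold, so S10 follows (Rule 5).
P13 and S10 hold, so Q12 follows (Rule 8).
R25: reached.
Q12: reached.
W20 would need P13, Q20, and P2 (Rule 12), but P2 is never established.
Reached: R25 and Q12 — 2 of the 3.

2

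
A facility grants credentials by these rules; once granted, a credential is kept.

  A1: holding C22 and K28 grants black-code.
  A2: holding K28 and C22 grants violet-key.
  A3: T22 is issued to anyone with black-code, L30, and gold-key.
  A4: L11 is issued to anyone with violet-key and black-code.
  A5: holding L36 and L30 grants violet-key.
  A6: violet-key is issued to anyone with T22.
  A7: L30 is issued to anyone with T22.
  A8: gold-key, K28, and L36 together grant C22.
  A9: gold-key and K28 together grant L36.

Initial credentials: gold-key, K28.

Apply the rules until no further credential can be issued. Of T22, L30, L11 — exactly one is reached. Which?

Holding gold-key and K28 grants L36 (A9).
Holding gold-key, K28, and L36 grants C22 (A8).
Holding C22 and K28 grants black-code (A1).
Holding K28 and C22 grants violet-key (A2).
Holding violet-key and black-code grants L11 (A4).
L30 would need T22 (A7), but T22 is never granted. T22 would need black-code, L30, and gold-key (A3), but L30 is never granted.

L11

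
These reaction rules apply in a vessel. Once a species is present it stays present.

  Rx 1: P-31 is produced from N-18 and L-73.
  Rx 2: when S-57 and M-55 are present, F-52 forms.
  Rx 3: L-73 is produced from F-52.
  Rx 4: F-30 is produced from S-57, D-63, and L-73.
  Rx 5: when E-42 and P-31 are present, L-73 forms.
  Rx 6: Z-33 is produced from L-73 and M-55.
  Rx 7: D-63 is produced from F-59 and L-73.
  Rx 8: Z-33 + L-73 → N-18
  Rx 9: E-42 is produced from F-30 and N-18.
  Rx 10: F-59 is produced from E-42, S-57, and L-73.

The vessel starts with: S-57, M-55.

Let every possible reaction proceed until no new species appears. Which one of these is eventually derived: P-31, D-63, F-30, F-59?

P-31

S-57 and M-55 present → F-52 forms (Rx 2).
F-52 present → L-73 forms (Rx 3).
L-73 and M-55 present → Z-33 forms (Rx 6).
Z-33 and L-73 present → N-18 forms (Rx 8).
N-18 and L-73 present → P-31 forms (Rx 1).
F-30 would need S-57, D-63, and L-73 (Rx 4), but D-63 never forms. F-59 would need E-42, S-57, and L-73 (Rx 10), but E-42 never forms. D-63 would need F-59 and L-73 (Rx 7), but F-59 never forms.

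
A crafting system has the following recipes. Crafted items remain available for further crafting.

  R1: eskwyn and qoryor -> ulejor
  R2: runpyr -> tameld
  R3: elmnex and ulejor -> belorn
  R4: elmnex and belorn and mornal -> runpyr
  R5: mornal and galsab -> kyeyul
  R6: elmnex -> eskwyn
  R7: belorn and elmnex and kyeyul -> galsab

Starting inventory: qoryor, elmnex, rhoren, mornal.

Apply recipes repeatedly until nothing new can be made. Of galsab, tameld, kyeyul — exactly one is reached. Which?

tameld

elmnex -> eskwyn (R6).
eskwyn and qoryor -> ulejor (R1).
elmnex and ulejor -> belorn (R3).
elmnex and belorn and mornal -> runpyr (R4).
runpyr -> tameld (R2).
kyeyul would need mornal and galsab (R5), but galsab is never obtained. galsab would need belorn, elmnex, and kyeyul (R7), but kyeyul is never obtained.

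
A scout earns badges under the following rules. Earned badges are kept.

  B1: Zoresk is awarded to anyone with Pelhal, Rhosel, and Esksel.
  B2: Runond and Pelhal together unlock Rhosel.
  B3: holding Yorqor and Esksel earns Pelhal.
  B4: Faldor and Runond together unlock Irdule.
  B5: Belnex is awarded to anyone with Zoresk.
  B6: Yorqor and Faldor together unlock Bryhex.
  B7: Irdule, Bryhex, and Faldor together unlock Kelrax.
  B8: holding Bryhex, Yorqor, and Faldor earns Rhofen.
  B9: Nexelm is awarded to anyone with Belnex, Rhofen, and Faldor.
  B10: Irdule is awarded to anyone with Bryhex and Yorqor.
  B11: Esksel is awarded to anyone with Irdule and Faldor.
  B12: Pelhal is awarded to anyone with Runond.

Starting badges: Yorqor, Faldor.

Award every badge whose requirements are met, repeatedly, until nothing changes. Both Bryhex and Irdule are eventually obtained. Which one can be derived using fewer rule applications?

Bryhex: With Yorqor and Faldor, Bryhex is earned (B6). [1 rule application]
Irdule: With Yorqor and Faldor, Bryhex is earned (B6). With Bryhex and Yorqor, Irdule is earned (B10). [2 rule applications]
Bryhex needs fewer.

Bryhex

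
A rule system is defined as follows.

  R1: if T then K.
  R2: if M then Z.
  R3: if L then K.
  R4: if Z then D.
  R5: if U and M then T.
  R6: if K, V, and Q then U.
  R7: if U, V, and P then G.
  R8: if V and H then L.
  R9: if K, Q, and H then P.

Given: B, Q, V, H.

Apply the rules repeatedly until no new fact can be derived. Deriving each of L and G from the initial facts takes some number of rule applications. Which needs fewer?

L: V and H hold, so L follows (R8). [1 rule application]
G: V and H hold, so L follows (R8). From L, R3 gives K. From K, V, and Q, R6 gives U. K, Q, and H hold, so P follows (R9). U, V, and P hold, so G follows (R7). [5 rule applications]
L needs fewer.

L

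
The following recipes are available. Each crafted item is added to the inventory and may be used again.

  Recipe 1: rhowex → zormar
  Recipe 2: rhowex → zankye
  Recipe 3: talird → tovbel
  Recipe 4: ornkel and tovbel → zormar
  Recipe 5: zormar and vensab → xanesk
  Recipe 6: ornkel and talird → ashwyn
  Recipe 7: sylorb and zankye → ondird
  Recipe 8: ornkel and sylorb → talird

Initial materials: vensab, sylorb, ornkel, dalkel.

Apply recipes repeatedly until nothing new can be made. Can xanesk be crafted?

Using Recipe 8, ornkel and sylorb make talird.
Using Recipe 3, talird makes tovbel.
Using Recipe 4, ornkel and tovbel make zormar.
Using Recipe 5, zormar and vensab make xanesk.

Yes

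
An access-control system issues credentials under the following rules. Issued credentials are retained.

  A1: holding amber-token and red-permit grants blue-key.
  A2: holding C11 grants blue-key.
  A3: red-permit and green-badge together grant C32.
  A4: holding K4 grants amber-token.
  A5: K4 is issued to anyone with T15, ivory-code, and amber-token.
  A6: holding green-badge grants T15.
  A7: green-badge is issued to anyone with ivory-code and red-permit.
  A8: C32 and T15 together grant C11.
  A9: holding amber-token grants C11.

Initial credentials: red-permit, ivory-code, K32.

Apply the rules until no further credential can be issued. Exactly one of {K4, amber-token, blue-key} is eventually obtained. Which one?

blue-key

Holding ivory-code and red-permit grants green-badge (A7).
Holding red-permit and green-badge grants C32 (A3).
Holding green-badge grants T15 (A6).
Holding C32 and T15 grants C11 (A8).
Holding C11 grants blue-key (A2).
K4 would need T15, ivory-code, and amber-token (A5), but amber-token is never granted. amber-token would need K4 (A4), but K4 is never granted.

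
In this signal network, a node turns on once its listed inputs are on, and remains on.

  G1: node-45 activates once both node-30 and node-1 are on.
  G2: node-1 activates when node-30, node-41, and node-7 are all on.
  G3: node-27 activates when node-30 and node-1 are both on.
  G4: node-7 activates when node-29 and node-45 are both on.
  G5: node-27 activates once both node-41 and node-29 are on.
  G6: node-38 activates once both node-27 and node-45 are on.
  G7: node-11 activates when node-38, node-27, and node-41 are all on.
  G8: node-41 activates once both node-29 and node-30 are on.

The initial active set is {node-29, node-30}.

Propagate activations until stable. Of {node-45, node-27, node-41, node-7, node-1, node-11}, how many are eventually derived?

2

G8: node-29 and node-30 on → node-41 on.
node-41 and node-29 are on, so node-27 activates (G5).
node-45 would need node-30 and node-1 (G1), but node-1 never turns on.
node-27: reached.
node-41: reached.
node-7 would need node-29 and node-45 (G4), but node-45 never turns on.
node-1 would need node-30, node-41, and node-7 (G2), but node-7 never turns on.
node-11 would need node-38, node-27, and node-41 (G7), but node-38 never turns on.
Reached: node-27 and node-41 — 2 of the 6.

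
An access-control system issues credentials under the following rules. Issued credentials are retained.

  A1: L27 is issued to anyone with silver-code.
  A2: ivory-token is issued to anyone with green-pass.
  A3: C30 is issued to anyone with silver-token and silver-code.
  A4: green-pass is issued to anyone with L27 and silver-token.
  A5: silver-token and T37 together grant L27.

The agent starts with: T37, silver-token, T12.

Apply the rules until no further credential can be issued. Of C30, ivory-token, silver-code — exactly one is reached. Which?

ivory-token

Holding silver-token and T37 grants L27 (A5).
Holding L27 and silver-token grants green-pass (A4).
Holding green-pass grants ivory-token (A2).
C30 would need silver-token and silver-code (A3), but silver-code is never granted. No rule produces silver-code, and it is not given.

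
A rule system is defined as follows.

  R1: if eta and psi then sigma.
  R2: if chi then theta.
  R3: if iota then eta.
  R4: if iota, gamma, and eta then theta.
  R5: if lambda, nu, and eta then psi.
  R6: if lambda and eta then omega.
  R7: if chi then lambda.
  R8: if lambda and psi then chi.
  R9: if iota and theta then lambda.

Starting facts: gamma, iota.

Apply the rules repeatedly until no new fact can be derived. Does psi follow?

No

psi would need lambda, nu, and eta (R5), but nu is never established.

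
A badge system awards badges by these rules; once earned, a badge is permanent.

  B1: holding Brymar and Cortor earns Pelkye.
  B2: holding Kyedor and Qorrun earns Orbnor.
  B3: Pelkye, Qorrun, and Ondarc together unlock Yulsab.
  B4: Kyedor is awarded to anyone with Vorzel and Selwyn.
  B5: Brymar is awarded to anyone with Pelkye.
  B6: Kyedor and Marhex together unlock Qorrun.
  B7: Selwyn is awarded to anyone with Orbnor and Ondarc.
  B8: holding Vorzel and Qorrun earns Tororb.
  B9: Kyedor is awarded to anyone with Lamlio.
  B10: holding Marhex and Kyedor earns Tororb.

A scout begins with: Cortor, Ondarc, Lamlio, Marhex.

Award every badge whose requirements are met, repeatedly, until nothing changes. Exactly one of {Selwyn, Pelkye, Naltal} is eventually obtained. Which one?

With Lamlio, Kyedor is earned (B9).
With Kyedor and Marhex, Qorrun is earned (B6).
With Kyedor and Qorrun, Orbnor is earned (B2).
With Orbnor and Ondarc, Selwyn is earned (B7).
Pelkye would need Brymar and Cortor (B1), but Brymar is never earned. No rule produces Naltal, and it is not given.

Selwyn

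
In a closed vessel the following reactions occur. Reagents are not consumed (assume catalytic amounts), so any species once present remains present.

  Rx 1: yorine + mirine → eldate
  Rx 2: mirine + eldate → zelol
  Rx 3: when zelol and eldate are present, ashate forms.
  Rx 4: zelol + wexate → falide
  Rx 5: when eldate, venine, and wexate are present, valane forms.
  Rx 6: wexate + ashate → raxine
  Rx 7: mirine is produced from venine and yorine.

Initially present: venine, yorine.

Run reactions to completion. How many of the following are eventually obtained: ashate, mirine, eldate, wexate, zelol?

venine and yorine present → mirine forms (Rx 7).
yorine and mirine present → eldate forms (Rx 1).
mirine and eldate present → zelol forms (Rx 2).
zelol and eldate present → ashate forms (Rx 3).
ashate: reached.
mirine: reached.
eldate: reached.
No rule produces wexate, and it is not given.
zelol: reached.
Reached: ashate, mirine, eldate, and zelol — 4 of the 5.

4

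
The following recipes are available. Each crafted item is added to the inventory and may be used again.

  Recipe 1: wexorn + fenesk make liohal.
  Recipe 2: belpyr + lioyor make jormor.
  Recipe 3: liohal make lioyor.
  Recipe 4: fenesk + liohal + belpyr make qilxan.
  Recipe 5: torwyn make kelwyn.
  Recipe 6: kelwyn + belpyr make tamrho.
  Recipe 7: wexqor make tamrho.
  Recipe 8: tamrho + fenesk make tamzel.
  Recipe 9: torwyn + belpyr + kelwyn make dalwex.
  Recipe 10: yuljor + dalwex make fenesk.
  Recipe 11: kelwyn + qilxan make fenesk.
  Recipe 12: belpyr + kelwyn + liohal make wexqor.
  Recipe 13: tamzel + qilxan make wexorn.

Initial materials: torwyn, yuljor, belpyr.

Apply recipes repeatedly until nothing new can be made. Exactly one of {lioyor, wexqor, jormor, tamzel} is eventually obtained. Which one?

Using Recipe 5, torwyn makes kelwyn.
torwyn + belpyr + kelwyn → dalwex (Recipe 9).
kelwyn + belpyr → tamrho (Recipe 6).
Using Recipe 10, yuljor and dalwex make fenesk.
tamrho + fenesk → tamzel (Recipe 8).
lioyor would need liohal (Recipe 3), but liohal is never obtained. jormor would need belpyr and lioyor (Recipe 2), but lioyor is never obtained. wexqor would need belpyr, kelwyn, and liohal (Recipe 12), but liohal is never obtained.

tamzel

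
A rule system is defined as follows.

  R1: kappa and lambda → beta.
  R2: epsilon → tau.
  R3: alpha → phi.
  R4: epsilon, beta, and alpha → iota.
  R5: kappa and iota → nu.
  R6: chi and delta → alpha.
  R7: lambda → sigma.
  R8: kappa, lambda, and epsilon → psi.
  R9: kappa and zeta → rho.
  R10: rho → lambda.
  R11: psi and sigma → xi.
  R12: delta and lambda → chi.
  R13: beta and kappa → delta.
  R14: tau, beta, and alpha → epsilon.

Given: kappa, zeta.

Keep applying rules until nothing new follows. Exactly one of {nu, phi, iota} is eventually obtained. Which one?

From kappa and zeta, R9 gives rho.
rho holds, so lambda follows (R10).
kappa and lambda hold, so beta follows (R1).
From beta and kappa, R13 gives delta.
delta and lambda hold, so chi follows (R12).
chi and delta hold, so alpha follows (R6).
From alpha, R3 gives phi.
nu would need kappa and iota (R5), but iota is never established. iota would need epsilon, beta, and alpha (R4), but epsilon is never established.

phi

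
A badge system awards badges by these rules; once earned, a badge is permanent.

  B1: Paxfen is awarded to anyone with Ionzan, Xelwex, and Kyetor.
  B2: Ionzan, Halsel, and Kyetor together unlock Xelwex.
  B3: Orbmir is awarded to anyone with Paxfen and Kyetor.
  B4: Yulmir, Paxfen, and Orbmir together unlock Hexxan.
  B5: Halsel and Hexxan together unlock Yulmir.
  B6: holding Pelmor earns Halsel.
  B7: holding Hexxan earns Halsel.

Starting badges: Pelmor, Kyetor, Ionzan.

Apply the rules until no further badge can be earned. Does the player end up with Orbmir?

Yes

With Pelmor, Halsel is earned (B6).
With Ionzan, Halsel, and Kyetor, Xelwex is earned (B2).
With Ionzan, Xelwex, and Kyetor, Paxfen is earned (B1).
With Paxfen and Kyetor, Orbmir is earned (B3).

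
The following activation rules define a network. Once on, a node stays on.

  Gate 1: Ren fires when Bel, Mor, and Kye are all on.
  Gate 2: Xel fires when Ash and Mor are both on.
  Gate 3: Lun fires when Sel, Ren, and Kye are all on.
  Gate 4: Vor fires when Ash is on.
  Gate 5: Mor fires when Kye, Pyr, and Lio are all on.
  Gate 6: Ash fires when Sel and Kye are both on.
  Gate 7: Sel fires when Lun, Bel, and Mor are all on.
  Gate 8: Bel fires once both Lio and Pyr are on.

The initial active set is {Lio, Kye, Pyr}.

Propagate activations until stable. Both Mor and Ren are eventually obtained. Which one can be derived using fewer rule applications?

Mor

Mor: Gate 5: Kye, Pyr, and Lio on → Mor on. [1 rule application]
Ren: Kye, Pyr, and Lio are on, so Mor fires (Gate 5). Lio and Pyr are on, so Bel fires (Gate 8). Gate 1: Bel, Mor, and Kye on → Ren on. [3 rule applications]
Mor needs fewer.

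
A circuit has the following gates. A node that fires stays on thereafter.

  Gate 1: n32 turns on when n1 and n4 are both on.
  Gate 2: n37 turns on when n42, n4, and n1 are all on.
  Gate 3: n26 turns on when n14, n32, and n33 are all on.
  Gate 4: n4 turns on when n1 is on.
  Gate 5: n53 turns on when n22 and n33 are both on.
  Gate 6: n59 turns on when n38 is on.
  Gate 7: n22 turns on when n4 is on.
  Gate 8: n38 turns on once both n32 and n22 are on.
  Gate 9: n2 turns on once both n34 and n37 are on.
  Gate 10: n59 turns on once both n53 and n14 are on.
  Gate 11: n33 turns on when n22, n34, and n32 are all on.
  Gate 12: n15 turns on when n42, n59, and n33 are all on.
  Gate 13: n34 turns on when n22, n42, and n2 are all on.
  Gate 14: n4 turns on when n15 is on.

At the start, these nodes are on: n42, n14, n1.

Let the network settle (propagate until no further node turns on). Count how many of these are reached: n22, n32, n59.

3

n1 is on, so n4 turns on (Gate 4).
n1 and n4 are on, so n32 turns on (Gate 1).
n4 is on, so n22 turns on (Gate 7).
Gate 8: n32 and n22 on → n38 on.
n38 is on, so n59 turns on (Gate 6).
n22: reached.
n32: reached.
n59: reached.
All 3 are reached.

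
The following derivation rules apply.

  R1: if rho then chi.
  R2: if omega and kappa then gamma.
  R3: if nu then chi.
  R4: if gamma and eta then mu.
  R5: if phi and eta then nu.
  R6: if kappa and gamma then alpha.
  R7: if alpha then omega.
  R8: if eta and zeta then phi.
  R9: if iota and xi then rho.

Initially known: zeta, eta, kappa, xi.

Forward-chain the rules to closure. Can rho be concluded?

rho would need iota and xi (R9), but iota is never established.

No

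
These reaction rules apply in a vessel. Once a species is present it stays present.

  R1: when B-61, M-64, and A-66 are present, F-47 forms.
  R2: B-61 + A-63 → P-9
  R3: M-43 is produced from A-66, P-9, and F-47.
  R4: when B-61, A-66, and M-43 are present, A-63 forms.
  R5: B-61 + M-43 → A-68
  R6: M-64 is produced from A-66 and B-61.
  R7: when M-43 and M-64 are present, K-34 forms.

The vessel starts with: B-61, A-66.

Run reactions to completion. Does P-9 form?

P-9 would need B-61 and A-63 (R2), but A-63 never forms.

No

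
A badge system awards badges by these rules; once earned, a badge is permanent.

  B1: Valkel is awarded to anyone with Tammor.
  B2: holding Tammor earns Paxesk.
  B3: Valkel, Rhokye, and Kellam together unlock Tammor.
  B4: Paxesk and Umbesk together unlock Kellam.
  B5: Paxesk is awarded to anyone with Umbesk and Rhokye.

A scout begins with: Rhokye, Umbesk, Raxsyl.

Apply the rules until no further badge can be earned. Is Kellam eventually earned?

Yes

With Umbesk and Rhokye, Paxesk is earned (B5).
With Paxesk and Umbesk, Kellam is earned (B4).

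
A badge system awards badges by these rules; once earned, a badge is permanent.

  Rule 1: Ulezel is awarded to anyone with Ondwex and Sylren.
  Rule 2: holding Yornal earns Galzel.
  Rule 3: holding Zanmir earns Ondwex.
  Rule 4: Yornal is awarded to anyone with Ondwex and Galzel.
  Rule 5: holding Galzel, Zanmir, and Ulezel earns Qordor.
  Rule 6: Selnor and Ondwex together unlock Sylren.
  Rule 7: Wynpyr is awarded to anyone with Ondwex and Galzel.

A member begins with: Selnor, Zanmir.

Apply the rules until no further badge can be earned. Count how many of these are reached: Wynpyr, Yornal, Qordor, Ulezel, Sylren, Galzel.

With Zanmir, Ondwex is earned (Rule 3).
With Selnor and Ondwex, Sylren is earned (Rule 6).
With Ondwex and Sylren, Ulezel is earned (Rule 1).
Wynpyr would need Ondwex and Galzel (Rule 7), but Galzel is never earned.
Yornal would need Ondwex and Galzel (Rule 4), but Galzel is never earned.
Qordor would need Galzel, Zanmir, and Ulezel (Rule 5), but Galzel is never earned.
Ulezel: reached.
Sylren: reached.
Galzel would need Yornal (Rule 2), but Yornal is never earned.
Reached: Ulezel and Sylren — 2 of the 6.

2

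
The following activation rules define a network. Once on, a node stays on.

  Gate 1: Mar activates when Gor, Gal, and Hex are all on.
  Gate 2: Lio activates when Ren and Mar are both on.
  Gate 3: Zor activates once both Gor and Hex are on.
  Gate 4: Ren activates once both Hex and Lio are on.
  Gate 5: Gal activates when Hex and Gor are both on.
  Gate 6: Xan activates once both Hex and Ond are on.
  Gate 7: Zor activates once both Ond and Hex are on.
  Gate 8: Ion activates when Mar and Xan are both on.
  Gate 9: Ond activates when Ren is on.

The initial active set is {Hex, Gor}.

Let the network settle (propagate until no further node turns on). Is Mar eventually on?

Gate 5: Hex and Gor on → Gal on.
Gor, Gal, and Hex are on, so Mar activates (Gate 1).

Yes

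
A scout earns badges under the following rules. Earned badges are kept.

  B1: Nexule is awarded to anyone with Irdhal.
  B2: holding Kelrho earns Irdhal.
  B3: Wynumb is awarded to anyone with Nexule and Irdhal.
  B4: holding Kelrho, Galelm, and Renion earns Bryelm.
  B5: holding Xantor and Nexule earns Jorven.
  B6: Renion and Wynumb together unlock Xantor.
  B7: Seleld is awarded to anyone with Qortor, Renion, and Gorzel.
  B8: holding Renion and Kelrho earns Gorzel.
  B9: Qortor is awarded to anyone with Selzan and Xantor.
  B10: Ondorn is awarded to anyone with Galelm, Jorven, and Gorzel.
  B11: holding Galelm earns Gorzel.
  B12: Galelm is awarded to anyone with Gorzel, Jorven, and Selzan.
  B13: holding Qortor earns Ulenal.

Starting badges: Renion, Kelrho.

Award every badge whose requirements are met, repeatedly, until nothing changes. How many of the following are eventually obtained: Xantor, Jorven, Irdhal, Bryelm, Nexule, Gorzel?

5

With Renion and Kelrho, Gorzel is earned (B8).
With Kelrho, Irdhal is earned (B2).
With Irdhal, Nexule is earned (B1).
With Nexule and Irdhal, Wynumb is earned (B3).
With Renion and Wynumb, Xantor is earned (B6).
With Xantor and Nexule, Jorven is earned (B5).
Xantor: reached.
Jorven: reached.
Irdhal: reached.
Bryelm would need Kelrho, Galelm, and Renion (B4), but Galelm is never earned.
Nexule: reached.
Gorzel: reached.
Reached: Xantor, Jorven, Irdhal, Nexule, and Gorzel — 5 of the 6.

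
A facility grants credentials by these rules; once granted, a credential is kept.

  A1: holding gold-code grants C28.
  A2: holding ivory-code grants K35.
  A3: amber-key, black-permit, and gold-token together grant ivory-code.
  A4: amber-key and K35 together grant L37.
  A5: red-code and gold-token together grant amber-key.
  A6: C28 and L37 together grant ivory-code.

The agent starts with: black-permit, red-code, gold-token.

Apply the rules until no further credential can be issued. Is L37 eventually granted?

Holding red-code and gold-token grants amber-key (A5).
Holding amber-key, black-permit, and gold-token grants ivory-code (A3).
Holding ivory-code grants K35 (A2).
Holding amber-key and K35 grants L37 (A4).

Yes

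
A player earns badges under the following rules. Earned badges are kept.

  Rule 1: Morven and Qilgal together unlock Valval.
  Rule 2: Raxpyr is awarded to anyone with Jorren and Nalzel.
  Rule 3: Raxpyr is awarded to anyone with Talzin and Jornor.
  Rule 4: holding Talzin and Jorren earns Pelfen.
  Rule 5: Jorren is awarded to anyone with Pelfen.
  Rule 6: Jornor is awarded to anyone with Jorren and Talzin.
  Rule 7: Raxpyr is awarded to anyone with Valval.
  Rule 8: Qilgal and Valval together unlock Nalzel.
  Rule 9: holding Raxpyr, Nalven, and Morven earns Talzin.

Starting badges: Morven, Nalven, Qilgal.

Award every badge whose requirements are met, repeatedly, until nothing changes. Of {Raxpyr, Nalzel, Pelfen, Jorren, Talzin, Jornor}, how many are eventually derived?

With Morven and Qilgal, Valval is earned (Rule 1).
With Qilgal and Valval, Nalzel is earned (Rule 8).
With Valval, Raxpyr is earned (Rule 7).
With Raxpyr, Nalven, and Morven, Talzin is earned (Rule 9).
Raxpyr: reached.
Nalzel: reached.
Pelfen would need Talzin and Jorren (Rule 4), but Jorren is never earned.
Jorren would need Pelfen (Rule 5), but Pelfen is never earned.
Talzin: reached.
Jornor would need Jorren and Talzin (Rule 6), but Jorren is never earned.
Reached: Raxpyr, Nalzel, and Talzin — 3 of the 6.

3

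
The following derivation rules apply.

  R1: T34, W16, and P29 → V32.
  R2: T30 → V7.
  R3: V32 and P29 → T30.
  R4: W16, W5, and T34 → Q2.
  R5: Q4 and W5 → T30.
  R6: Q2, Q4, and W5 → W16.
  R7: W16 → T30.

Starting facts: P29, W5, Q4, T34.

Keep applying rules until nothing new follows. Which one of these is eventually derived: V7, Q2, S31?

V7

Q4 and W5 hold, so T30 follows (R5).
T30 holds, so V7 follows (R2).
No rule produces S31, and it is not given. Q2 would need W16, W5, and T34 (R4), but W16 is never established.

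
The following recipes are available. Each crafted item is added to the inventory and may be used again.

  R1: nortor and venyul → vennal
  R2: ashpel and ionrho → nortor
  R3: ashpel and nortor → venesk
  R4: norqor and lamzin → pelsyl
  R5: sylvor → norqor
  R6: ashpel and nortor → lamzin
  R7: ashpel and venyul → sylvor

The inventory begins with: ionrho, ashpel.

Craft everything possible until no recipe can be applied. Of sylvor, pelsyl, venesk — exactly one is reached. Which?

venesk

Using R2, ashpel and ionrho make nortor.
ashpel and nortor → venesk (R3).
pelsyl would need norqor and lamzin (R4), but norqor is never obtained. sylvor would need ashpel and venyul (R7), but venyul is never obtained.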